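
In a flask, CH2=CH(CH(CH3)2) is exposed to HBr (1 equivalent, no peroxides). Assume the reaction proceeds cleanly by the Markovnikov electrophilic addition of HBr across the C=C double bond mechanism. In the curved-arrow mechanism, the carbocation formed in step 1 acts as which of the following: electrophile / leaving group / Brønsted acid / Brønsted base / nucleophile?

electrophile

Step 3: Br⁻ captures the cation: a lone pair on Br⁻ fills the empty p orbital, producing the alkyl halide product.
The carbocation formed in step 1 accepts an electron pair into an empty or π* orbital — it is the electrophile.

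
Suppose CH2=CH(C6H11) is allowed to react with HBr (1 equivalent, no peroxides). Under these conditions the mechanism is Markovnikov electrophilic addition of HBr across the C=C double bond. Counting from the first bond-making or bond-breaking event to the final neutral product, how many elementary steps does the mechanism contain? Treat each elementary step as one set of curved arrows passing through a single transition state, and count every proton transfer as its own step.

3

Step 1: Electrophilic addition begins with the π(C=C) electrons forming a bond to the proton of HBr. Following Markovnikov's rule, the resulting cation is secondary. The H–Br bond breaks heterolytically, releasing Br⁻.
Step 2: A hydride (H with its bonding pair) migrates from the adjacent cyclohexyl carbon to the cationic centre — a 1,2-hydride shift — upgrading the secondary cation to a tertiary one.
Step 3: Nucleophilic attack by Br⁻ on the carbocation completes the addition, giving R–Br.
Total: 3 elementary steps.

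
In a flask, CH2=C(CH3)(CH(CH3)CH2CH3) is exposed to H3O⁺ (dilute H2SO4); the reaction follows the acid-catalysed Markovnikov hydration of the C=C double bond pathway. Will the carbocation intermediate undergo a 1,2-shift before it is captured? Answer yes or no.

no

The first-formed carbocation is tertiary.
No single 1,2-shift to an adjacent carbon would produce a more-substituted cation than the one already present, so no rearrangement occurs.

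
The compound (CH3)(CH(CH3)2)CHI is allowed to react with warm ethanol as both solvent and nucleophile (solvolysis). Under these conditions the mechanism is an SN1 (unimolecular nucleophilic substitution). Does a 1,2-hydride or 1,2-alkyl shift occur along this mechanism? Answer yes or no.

The first-formed carbocation is secondary.
The adjacent isopropyl carbon already bears 2 other carbon substituents and has a hydrogen to migrate; after a 1,2-hydride shift from that carbon the positive charge sits on a tertiary centre.
Tertiary is more stable than secondary, so the shift occurs.

yes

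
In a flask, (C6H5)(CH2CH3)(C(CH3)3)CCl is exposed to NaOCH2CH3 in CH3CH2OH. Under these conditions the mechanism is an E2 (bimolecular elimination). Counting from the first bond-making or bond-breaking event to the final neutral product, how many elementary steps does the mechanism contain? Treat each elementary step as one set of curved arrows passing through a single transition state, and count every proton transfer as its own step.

Step 1: Concerted anti-periplanar elimination: CH3CH2O⁻ abstracts a β-H while Cl⁻ leaves, and the C–H electrons become the new C=C π bond — all in a single transition state.
Total: 1 elementary step.

1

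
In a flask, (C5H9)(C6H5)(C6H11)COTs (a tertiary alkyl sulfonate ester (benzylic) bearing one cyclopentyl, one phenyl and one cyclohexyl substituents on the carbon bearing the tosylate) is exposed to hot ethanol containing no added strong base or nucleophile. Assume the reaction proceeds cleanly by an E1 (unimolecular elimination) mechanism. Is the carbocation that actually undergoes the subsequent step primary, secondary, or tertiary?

Step 1: Unassisted departure of TsO⁻ (taking the C–O bonding pair) generates a tertiary carbocation.
No single 1,2-shift to an adjacent carbon would give a more-substituted cation, so no rearrangement occurs.

tertiary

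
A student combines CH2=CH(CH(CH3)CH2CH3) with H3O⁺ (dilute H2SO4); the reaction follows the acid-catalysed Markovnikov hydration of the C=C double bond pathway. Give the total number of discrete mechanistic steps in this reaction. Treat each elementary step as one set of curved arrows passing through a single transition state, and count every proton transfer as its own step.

Step 1: Protonation of the alkene by H3O⁺: the π bond acts as the nucleophile and picks up H⁺, giving the more stable (Markovnikov) secondary carbocation. H2O is released.
Step 2: A hydride (H with its bonding pair) migrates from the adjacent sec-butyl carbon to the cationic centre — a 1,2-hydride shift — upgrading the secondary cation to a tertiary one.
Step 3: A lone pair on the oxygen of H2O attacks the carbocation, forming a C–O bond and an oxonium ion (a protonated alcohol).
Step 4: Proton transfer from the O–H of the oxonium ion to H2O completes the catalytic cycle and yields the alcohol.
Total: 4 elementary steps.

4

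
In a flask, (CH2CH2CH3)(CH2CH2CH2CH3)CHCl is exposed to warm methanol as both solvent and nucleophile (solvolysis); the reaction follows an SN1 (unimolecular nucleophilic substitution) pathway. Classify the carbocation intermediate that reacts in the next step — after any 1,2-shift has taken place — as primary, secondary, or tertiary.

secondary

Step 1: Unassisted departure of Cl⁻ (taking the C–Cl bonding pair) generates a secondary carbocation.
No single 1,2-shift to an adjacent carbon would give a more-substituted cation, so no rearrangement occurs.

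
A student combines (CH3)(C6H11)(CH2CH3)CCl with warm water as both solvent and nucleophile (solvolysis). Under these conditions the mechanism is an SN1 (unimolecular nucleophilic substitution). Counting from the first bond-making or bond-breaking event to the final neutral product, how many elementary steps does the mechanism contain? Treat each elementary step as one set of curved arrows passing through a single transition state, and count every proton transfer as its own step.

3

Step 1: Unassisted departure of Cl⁻ (taking the C–Cl bonding pair) generates a tertiary carbocation.
(No 1,2-shift: no single shift to an adjacent carbon would give a more stable cation.)
Step 2: H2O donates an oxygen lone pair into the empty p orbital of the cation, giving a protonated alcohol (an oxonium ion).
Step 3: Deprotonation of the oxonium oxygen by solvent water yields the neutral alcohol.
Total: 3 elementary steps.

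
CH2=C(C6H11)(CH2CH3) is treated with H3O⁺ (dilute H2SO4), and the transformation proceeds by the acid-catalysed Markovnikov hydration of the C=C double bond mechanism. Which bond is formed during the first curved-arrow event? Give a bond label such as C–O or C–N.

C–H

Step 1: Protonation of the alkene by H3O⁺: the π bond acts as the nucleophile and picks up H⁺, giving the more stable (Markovnikov) tertiary carbocation. H2O is released.
The bond formed in this step is the C–H bond.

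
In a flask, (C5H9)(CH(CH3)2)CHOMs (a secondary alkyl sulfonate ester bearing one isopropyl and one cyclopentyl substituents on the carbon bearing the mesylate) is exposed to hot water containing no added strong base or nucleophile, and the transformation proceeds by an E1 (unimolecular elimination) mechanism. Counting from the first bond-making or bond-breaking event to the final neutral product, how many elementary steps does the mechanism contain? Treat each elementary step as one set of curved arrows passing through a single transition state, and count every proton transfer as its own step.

3

Step 1: Ionisation: the C–O σ-bond cleaves heterolytically; both bonding electrons depart with MsO⁻, leaving a secondary carbocation at the α-carbon.
Step 2: A hydride (H with its bonding pair) migrates from the adjacent isopropyl carbon to the cationic centre — a 1,2-hydride shift — upgrading the secondary cation to a tertiary one.
Step 3: A weak base (a water molecule from the solvent) removes a proton from a carbon adjacent to the cationic centre; the electrons of that C–H bond become the new π(C=C) bond, giving the alkene.
Total: 3 elementary steps.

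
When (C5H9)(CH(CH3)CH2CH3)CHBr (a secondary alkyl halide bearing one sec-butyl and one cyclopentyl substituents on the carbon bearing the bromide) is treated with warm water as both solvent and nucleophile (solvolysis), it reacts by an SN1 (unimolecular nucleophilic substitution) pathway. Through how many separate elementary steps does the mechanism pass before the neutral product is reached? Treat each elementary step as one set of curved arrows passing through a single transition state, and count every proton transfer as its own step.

4

Step 1: Rate-determining heterolysis of the C–Br bond gives Br⁻ and a secondary carbocation.
Step 2: A hydride (H with its bonding pair) migrates from the adjacent sec-butyl carbon to the cationic centre — a 1,2-hydride shift — upgrading the secondary cation to a tertiary one.
Step 3: Nucleophilic capture: the oxygen of H2O bonds to the cationic carbon, producing an oxonium-ion intermediate.
Step 4: A second solvent molecule removes the proton on oxygen, giving the neutral alcohol product.
Total: 4 elementary steps.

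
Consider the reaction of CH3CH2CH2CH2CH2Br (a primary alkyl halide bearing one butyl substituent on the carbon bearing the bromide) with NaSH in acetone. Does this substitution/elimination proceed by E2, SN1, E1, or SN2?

Conditions: a primary substrate with a strong nucleophile in the polar aprotic solvent acetone.
These conditions are the textbook signature of the SN2 pathway.
An unhindered substrate with a strong nucleophile in a polar aprotic solvent favours one-step backside displacement.

SN2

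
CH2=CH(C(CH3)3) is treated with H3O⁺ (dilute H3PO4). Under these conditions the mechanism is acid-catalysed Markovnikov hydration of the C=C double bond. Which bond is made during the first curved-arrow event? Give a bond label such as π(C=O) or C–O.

C–H

Step 1: The π electrons of the C=C bond attack a proton of H3O⁺; Markovnikov addition places the new C–H on the less-substituted alkene carbon, so the positive charge ends up on the more-substituted carbon — a secondary carbocation. H2O is released.
The bond formed in this step is the C–H bond.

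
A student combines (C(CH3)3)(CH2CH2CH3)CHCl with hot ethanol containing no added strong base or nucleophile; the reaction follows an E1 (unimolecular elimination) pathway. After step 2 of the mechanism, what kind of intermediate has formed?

Step 1: Rate-determining heterolysis of the C–Cl bond gives Cl⁻ and a secondary carbocation.
Step 2: A methyl group with its bonding pair migrates from the adjacent tert-butyl carbon to the cationic centre — a 1,2-methyl shift — upgrading the secondary cation to a tertiary one.
After step 2 the species present is a tertiary carbocation.

tertiary carbocation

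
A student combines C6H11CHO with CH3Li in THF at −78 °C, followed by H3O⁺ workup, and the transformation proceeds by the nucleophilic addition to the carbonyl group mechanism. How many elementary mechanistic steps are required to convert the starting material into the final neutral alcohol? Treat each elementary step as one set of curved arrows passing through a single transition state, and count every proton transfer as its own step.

2

Step 1: the carbanion-like carbon of CH3Li attacks the sp² carbonyl carbon; the C=O π bond breaks and the electrons end up as a lone pair on the alkoxide oxygen of the tetrahedral intermediate.
Step 2: On H3O⁺ workup the alkoxide oxygen is protonated, giving an alcohol.
Total: 2 elementary steps.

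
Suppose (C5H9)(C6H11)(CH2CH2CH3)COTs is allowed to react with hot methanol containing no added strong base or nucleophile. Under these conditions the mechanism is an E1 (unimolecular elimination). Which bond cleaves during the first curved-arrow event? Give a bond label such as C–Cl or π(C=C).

Step 1: Unassisted departure of TsO⁻ (taking the C–O bonding pair) generates a tertiary carbocation.
The bond broken in this step is the C–O bond.

C–O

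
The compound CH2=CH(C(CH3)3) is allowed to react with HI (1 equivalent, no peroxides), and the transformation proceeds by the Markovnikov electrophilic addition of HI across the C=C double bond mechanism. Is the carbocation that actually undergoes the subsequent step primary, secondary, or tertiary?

Step 1: Protonation of the alkene by HI: the π bond acts as the nucleophile and picks up H⁺, giving the more stable (Markovnikov) secondary carbocation. The H–I bond breaks heterolytically, releasing I⁻.
Step 2: Carbocation rearrangement: a 1,2-methyl shift from the adjacent tert-butyl carbon converts the initially-formed secondary cation into the more stable tertiary cation.
The cation rearranges from secondary to tertiary via a 1,2-methyl shift from the adjacent tert-butyl carbon; the tertiary cation is what reacts next.

tertiary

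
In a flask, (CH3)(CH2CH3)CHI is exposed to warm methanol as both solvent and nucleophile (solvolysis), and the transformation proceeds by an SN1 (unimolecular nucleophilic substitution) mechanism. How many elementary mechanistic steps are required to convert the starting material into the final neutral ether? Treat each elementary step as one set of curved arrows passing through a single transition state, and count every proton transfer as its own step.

Step 1: The C–I bond breaks with both electrons going to the iodide; I⁻ leaves and a secondary carbocation remains.
(No 1,2-shift: no single shift to an adjacent carbon would give a more stable cation.)
Step 2: Nucleophilic capture: the oxygen of CH3OH bonds to the cationic carbon, producing an oxonium-ion intermediate.
Step 3: Proton transfer from the O–H of the oxonium ion to a solvent molecule delivers the neutral ether.
Total: 3 elementary steps.

3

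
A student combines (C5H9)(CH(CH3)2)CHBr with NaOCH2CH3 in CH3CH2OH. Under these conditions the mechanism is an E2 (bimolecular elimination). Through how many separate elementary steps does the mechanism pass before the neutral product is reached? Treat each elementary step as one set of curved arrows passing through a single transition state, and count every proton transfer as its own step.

Step 1: The strong base CH3CH2O⁻ removes a β-hydrogen; in the same concerted event the electrons of the breaking C–H bond form the new π(C=C) bond and the C–Br σ-bond breaks, expelling Br⁻. Anti-periplanar geometry; one transition state.
Total: 1 elementary step.

1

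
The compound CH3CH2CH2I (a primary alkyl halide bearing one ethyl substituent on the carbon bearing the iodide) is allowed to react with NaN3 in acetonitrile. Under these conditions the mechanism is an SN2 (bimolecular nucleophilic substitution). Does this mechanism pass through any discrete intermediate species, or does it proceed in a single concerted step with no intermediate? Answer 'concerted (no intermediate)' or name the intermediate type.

concerted (no intermediate)

The azide nucleophile donates a lone pair from N to the α-carbon in a backside attack; simultaneously the C–I σ-bond breaks and both of its electrons leave with I⁻. One concerted step with inversion of configuration.
All bond changes occur in one transition state; no discrete intermediate is formed.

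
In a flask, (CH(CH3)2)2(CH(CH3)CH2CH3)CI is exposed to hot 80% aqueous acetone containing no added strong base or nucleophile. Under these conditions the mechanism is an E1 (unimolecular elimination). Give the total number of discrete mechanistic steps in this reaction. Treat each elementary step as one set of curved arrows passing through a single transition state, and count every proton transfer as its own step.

2

Step 1: Ionisation: the C–I σ-bond cleaves heterolytically; both bonding electrons depart with I⁻, leaving a tertiary carbocation at the α-carbon.
(No 1,2-shift: no single shift to an adjacent carbon would give a more stable cation.)
Step 2: A weak base (a water molecule from the solvent) removes a proton from a carbon adjacent to the cationic centre; the electrons of that C–H bond become the new π(C=C) bond, giving the alkene.
Total: 2 elementary steps.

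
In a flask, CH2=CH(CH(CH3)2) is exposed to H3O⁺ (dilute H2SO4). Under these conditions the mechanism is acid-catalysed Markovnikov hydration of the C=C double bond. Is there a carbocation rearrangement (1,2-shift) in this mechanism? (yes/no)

yes

The first-formed carbocation is secondary.
The adjacent isopropyl carbon already bears 2 other carbon substituents and has a hydrogen to migrate; after a 1,2-hydride shift from that carbon the positive charge sits on a tertiary centre.
Tertiary is more stable than secondary, so the shift occurs.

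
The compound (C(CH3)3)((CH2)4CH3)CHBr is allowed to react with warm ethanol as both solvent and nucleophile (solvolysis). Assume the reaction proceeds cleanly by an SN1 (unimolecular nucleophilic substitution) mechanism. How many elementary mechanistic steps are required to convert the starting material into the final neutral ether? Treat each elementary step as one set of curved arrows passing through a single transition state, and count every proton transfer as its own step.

Step 1: Unassisted departure of Br⁻ (taking the C–Br bonding pair) generates a secondary carbocation.
Step 2: A methyl group with its bonding pair migrates from the adjacent tert-butyl carbon to the cationic centre — a 1,2-methyl shift — upgrading the secondary cation to a tertiary one.
Step 3: A lone pair on the oxygen of CH3CH2OH attacks the carbocation, forming a new C–O σ-bond and an oxonium ion.
Step 4: A second solvent molecule removes the proton on oxygen, giving the neutral ether product.
Total: 4 elementary steps.

4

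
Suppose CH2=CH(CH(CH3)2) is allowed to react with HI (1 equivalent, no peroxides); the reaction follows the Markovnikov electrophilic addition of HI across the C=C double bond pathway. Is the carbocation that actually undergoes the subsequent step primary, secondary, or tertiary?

tertiary

Step 1: Protonation of the alkene by HI: the π bond acts as the nucleophile and picks up H⁺, giving the more stable (Markovnikov) secondary carbocation. The H–I bond breaks heterolytically, releasing I⁻.
Step 2: A hydride (H with its bonding pair) migrates from the adjacent isopropyl carbon to the cationic centre — a 1,2-hydride shift — upgrading the secondary cation to a tertiary one.
The cation rearranges from secondary to tertiary via a 1,2-hydride shift from the adjacent isopropyl carbon; the tertiary cation is what reacts next.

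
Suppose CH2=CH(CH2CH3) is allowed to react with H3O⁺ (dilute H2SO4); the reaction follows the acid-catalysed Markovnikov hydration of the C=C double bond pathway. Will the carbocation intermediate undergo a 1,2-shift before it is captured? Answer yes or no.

The first-formed carbocation is secondary.
No single 1,2-shift to an adjacent carbon would produce a more-substituted cation than the one already present, so no rearrangement occurs.

no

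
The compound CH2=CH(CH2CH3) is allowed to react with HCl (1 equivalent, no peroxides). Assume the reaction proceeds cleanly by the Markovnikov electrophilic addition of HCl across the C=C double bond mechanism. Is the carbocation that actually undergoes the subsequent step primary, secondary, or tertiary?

secondary

Step 1: Protonation of the alkene by HCl: the π bond acts as the nucleophile and picks up H⁺, giving the more stable (Markovnikov) secondary carbocation. The H–Cl bond breaks heterolytically, releasing Cl⁻.
No single 1,2-shift to an adjacent carbon would give a more-substituted cation, so no rearrangement occurs.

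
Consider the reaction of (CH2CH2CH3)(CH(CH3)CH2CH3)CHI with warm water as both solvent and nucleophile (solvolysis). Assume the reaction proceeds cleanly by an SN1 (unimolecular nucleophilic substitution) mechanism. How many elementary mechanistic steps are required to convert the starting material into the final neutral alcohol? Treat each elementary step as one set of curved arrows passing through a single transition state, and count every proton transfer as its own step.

Step 1: Ionisation: the C–I σ-bond cleaves heterolytically; both bonding electrons depart with I⁻, leaving a secondary carbocation at the α-carbon.
Step 2: Carbocation rearrangement: a 1,2-hydride shift from the adjacent sec-butyl carbon converts the initially-formed secondary cation into the more stable tertiary cation.
Step 3: A lone pair on the oxygen of H2O attacks the carbocation, forming a new C–O σ-bond and an oxonium ion.
Step 4: Deprotonation of the oxonium oxygen by solvent water yields the neutral alcohol.
Total: 4 elementary steps.

4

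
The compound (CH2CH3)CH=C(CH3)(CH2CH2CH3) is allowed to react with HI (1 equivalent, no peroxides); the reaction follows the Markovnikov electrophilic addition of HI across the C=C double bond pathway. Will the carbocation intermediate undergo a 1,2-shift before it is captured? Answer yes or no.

The first-formed carbocation is tertiary.
No single 1,2-shift to an adjacent carbon would produce a more-substituted cation than the one already present, so no rearrangement occurs.

no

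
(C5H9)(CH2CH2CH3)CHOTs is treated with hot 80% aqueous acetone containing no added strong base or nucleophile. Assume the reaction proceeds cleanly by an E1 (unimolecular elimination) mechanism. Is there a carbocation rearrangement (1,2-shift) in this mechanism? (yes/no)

yes

The first-formed carbocation is secondary.
The adjacent cyclopentyl carbon already bears 2 other carbon substituents and has a hydrogen to migrate; after a 1,2-hydride shift from that carbon the positive charge sits on a tertiary centre.
Tertiary is more stable than secondary, so the shift occurs.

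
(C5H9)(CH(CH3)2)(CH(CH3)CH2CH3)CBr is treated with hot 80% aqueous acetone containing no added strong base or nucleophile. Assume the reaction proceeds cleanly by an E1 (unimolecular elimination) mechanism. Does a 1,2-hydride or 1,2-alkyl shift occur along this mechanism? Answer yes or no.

The first-formed carbocation is tertiary.
No single 1,2-shift to an adjacent carbon would produce a more-substituted cation than the one already present, so no rearrangement occurs.

no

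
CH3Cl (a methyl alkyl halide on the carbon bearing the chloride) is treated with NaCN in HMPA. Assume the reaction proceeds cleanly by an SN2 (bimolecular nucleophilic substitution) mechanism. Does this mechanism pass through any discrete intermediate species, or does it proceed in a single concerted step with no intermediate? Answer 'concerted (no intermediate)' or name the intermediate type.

concerted (no intermediate)

Backside attack by CN⁻ on the carbon bearing the chloride: the new C–C bond forms as the C–Cl bond breaks, with Walden inversion at carbon.
All bond changes occur in one transition state; no discrete intermediate is formed.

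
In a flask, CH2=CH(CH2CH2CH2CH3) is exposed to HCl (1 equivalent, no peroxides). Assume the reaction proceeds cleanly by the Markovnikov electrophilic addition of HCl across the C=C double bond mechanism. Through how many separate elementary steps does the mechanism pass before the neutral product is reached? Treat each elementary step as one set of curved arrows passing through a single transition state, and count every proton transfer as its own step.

2

Step 1: The π electrons of the C=C bond attack a proton of HCl; Markovnikov addition places the new C–H on the less-substituted alkene carbon, so the positive charge ends up on the more-substituted carbon — a secondary carbocation. The H–Cl bond breaks heterolytically, releasing Cl⁻.
(No 1,2-shift: no single shift to an adjacent carbon would give a more stable cation.)
Step 2: Cl⁻ captures the cation: a lone pair on Cl⁻ fills the empty p orbital, producing the alkyl halide product.
Total: 2 elementary steps.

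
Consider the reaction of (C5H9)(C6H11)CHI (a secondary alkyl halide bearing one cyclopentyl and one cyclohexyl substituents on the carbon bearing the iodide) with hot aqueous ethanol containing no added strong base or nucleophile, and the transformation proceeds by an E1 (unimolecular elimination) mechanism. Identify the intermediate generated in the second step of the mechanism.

Step 1: Unassisted departure of I⁻ (taking the C–I bonding pair) generates a secondary carbocation.
Step 2: Carbocation rearrangement: a 1,2-hydride shift from the adjacent cyclopentyl carbon converts the initially-formed secondary cation into the more stable tertiary cation.
After step 2 the species present is a tertiary carbocation.

tertiary carbocation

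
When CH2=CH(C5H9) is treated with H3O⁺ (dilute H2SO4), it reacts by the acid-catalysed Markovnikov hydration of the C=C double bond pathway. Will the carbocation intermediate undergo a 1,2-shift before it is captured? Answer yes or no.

The first-formed carbocation is secondary.
The adjacent cyclopentyl carbon already bears 2 other carbon substituents and has a hydrogen to migrate; after a 1,2-hydride shift from that carbon the positive charge sits on a tertiary centre.
Tertiary is more stable than secondary, so the shift occurs.

yes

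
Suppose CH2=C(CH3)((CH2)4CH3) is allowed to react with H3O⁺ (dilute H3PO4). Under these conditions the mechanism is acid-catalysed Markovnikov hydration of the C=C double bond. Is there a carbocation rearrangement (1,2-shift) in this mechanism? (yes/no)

The first-formed carbocation is tertiary.
No single 1,2-shift to an adjacent carbon would produce a more-substituted cation than the one already present, so no rearrangement occurs.

no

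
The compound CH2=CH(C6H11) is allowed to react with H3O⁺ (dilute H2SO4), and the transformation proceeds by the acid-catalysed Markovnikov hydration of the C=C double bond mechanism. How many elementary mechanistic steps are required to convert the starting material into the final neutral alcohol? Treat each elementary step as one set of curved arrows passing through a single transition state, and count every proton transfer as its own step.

4

Step 1: The π electrons of the C=C bond attack a proton of H3O⁺; Markovnikov addition places the new C–H on the less-substituted alkene carbon, so the positive charge ends up on the more-substituted carbon — a secondary carbocation. H2O is released.
Step 2: A hydride (H with its bonding pair) migrates from the adjacent cyclohexyl carbon to the cationic centre — a 1,2-hydride shift — upgrading the secondary cation to a tertiary one.
Step 3: A lone pair on the oxygen of H2O attacks the carbocation, forming a C–O bond and an oxonium ion (a protonated alcohol).
Step 4: Deprotonation of the oxonium ion by a water molecule delivers the neutral alcohol and regenerates the acid catalyst.
Total: 4 elementary steps.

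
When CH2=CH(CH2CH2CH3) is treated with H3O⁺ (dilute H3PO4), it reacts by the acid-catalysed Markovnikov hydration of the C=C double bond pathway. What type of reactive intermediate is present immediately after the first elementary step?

secondary carbocation

Step 1: Protonation of the alkene by H3O⁺: the π bond acts as the nucleophile and picks up H⁺, giving the more stable (Markovnikov) secondary carbocation. H2O is released.
After step 1 the species present is a secondary carbocation.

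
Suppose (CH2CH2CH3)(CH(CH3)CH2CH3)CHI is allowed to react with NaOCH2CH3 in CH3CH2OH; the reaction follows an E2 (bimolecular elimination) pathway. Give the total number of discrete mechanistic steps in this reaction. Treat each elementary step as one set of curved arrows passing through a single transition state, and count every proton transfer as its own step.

Step 1: Concerted anti-periplanar elimination: CH3CH2O⁻ abstracts a β-H while I⁻ leaves, and the C–H electrons become the new C=C π bond — all in a single transition state.
Total: 1 elementary step.

1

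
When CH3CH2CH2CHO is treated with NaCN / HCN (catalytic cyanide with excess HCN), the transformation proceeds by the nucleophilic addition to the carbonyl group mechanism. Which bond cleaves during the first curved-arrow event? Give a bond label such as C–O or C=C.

Step 1: A lone pair / filled orbital on CN⁻ attacks the electrophilic carbonyl carbon; the π(C=O) electrons shift onto oxygen, producing a tetrahedral alkoxide intermediate.
The bond broken in this step is the π(C=O) bond.

π(C=O)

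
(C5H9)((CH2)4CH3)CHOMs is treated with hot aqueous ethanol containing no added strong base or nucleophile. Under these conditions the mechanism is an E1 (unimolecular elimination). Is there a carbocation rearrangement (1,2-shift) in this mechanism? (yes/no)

The first-formed carbocation is secondary.
The adjacent cyclopentyl carbon already bears 2 other carbon substituents and has a hydrogen to migrate; after a 1,2-hydride shift from that carbon the positive charge sits on a tertiary centre.
Tertiary is more stable than secondary, so the shift occurs.

yes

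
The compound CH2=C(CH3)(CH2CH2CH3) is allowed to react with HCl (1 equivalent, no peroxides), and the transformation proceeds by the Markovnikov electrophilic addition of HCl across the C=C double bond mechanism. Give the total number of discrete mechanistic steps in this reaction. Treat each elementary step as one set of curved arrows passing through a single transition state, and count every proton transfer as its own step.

Step 1: Protonation of the alkene by HCl: the π bond acts as the nucleophile and picks up H⁺, giving the more stable (Markovnikov) tertiary carbocation. The H–Cl bond breaks heterolytically, releasing Cl⁻.
(No 1,2-shift: no single shift to an adjacent carbon would give a more stable cation.)
Step 2: Cl⁻ captures the cation: a lone pair on Cl⁻ fills the empty p orbital, producing the alkyl halide product.
Total: 2 elementary steps.

2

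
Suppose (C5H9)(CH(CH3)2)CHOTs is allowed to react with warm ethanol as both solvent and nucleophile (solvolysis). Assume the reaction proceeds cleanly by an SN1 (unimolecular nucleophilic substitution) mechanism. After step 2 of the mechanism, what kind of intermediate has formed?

tertiary carbocation

Step 1: Ionisation: the C–O σ-bond cleaves heterolytically; both bonding electrons depart with TsO⁻, leaving a secondary carbocation at the α-carbon.
Step 2: Carbocation rearrangement: a 1,2-hydride shift from the adjacent cyclopentyl carbon converts the initially-formed secondary cation into the more stable tertiary cation.
After step 2 the species present is a tertiary carbocation.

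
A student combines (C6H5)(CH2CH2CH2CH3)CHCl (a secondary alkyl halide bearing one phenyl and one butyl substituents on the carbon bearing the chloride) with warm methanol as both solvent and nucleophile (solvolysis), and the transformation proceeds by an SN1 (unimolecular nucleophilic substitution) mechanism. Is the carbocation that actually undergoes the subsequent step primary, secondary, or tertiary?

Step 1: Unassisted departure of Cl⁻ (taking the C–Cl bonding pair) generates a secondary carbocation.
No single 1,2-shift to an adjacent carbon would give a more-substituted cation, so no rearrangement occurs.

secondary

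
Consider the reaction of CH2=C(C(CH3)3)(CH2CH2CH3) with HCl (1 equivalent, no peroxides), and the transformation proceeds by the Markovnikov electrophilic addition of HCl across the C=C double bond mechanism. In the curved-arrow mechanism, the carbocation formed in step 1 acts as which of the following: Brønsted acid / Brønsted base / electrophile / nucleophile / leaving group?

electrophile

Step 2: Nucleophilic attack by Cl⁻ on the carbocation completes the addition, giving R–Cl.
The carbocation formed in step 1 accepts an electron pair into an empty or π* orbital — it is the electrophile.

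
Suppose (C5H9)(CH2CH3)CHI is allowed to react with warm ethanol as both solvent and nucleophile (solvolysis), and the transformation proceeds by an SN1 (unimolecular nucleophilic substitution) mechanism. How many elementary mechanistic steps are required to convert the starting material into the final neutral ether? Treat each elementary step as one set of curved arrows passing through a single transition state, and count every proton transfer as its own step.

4

Step 1: The C–I bond breaks with both electrons going to the iodide; I⁻ leaves and a secondary carbocation remains.
Step 2: Carbocation rearrangement: a 1,2-hydride shift from the adjacent cyclopentyl carbon converts the initially-formed secondary cation into the more stable tertiary cation.
Step 3: A lone pair on the oxygen of CH3CH2OH attacks the carbocation, forming a new C–O σ-bond and an oxonium ion.
Step 4: Deprotonation of the oxonium oxygen by solvent ethanol yields the neutral ether.
Total: 4 elementary steps.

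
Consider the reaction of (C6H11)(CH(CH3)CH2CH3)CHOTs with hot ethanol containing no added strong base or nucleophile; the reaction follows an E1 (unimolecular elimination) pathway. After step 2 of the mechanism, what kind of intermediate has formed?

Step 1: Rate-determining heterolysis of the C–O bond gives TsO⁻ and a secondary carbocation.
Step 2: Carbocation rearrangement: a 1,2-hydride shift from the adjacent sec-butyl carbon converts the initially-formed secondary cation into the more stable tertiary cation.
After step 2 the species present is a tertiary carbocation.

tertiary carbocation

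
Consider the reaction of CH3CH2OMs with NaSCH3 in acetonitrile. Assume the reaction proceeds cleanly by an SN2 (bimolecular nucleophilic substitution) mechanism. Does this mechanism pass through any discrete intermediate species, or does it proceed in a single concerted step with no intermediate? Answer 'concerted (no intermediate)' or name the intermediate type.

concerted (no intermediate)

CH3S⁻ attacks the back face of the α-carbon while MsO⁻ departs with the C–O bonding pair — a single concerted displacement through a pentacoordinate transition state.
All bond changes occur in one transition state; no discrete intermediate is formed.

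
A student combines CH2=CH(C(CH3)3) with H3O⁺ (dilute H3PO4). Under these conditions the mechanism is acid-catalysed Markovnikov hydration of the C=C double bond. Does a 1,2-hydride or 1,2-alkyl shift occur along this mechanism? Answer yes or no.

The first-formed carbocation is secondary.
The adjacent tert-butyl carbon has no hydrogen but bears methyl groups; migration of one methyl with its bonding pair (a 1,2-methyl shift) places the charge on a tertiary centre.
Tertiary is more stable than secondary, so the shift occurs.

yes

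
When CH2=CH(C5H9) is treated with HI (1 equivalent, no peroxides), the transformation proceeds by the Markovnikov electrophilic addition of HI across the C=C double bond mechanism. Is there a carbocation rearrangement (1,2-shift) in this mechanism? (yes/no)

yes

The first-formed carbocation is secondary.
The adjacent cyclopentyl carbon already bears 2 other carbon substituents and has a hydrogen to migrate; after a 1,2-hydride shift from that carbon the positive charge sits on a tertiary centre.
Tertiary is more stable than secondary, so the shift occurs.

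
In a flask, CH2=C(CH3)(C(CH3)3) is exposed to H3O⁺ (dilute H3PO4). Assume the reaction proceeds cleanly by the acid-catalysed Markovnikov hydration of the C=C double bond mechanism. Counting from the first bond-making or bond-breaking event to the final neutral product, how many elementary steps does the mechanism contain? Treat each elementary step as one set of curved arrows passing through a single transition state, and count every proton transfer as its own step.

3

Step 1: Electrophilic addition begins with the π(C=C) electrons forming a bond to the proton of H3O⁺. Following Markovnikov's rule, the resulting cation is tertiary. H2O is released.
(No 1,2-shift: no single shift to an adjacent carbon would give a more stable cation.)
Step 2: Water acts as the nucleophile: an oxygen lone pair bonds to the cationic carbon, giving an oxonium-ion intermediate.
Step 3: H2O removes a proton from the oxonium oxygen, regenerating H3O⁺ and giving the neutral alcohol.
Total: 3 elementary steps.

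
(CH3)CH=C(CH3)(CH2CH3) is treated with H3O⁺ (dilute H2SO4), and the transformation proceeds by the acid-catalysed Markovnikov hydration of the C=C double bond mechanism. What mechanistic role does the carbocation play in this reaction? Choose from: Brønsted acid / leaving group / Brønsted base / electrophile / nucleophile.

Step 2: A lone pair on the oxygen of H2O attacks the carbocation, forming a C–O bond and an oxonium ion (a protonated alcohol).
The carbocation accepts an electron pair into an empty or π* orbital — it is the electrophile.

electrophile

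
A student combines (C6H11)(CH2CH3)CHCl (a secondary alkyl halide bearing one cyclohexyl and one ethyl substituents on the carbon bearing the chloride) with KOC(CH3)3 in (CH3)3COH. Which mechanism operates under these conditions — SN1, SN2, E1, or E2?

Conditions: a strong/bulky base with a secondary substrate bearing a β-hydrogen.
These conditions are the textbook signature of the E2 pathway.
A strong (often hindered) base removes a β-H in concert with loss of the leaving group — bimolecular elimination.

E2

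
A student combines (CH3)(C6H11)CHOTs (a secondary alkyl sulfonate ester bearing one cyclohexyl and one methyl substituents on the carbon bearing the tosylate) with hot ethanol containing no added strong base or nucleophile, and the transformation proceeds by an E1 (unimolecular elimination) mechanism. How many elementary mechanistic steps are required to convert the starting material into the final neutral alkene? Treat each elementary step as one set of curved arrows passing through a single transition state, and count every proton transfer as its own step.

3

Step 1: Unassisted departure of TsO⁻ (taking the C–O bonding pair) generates a secondary carbocation.
Step 2: Carbocation rearrangement: a 1,2-hydride shift from the adjacent cyclohexyl carbon converts the initially-formed secondary cation into the more stable tertiary cation.
Step 3: An ethanol molecule (solvent) deprotonates a β-carbon; as the C–H bond breaks, those electrons form the new alkene π bond.
Total: 3 elementary steps.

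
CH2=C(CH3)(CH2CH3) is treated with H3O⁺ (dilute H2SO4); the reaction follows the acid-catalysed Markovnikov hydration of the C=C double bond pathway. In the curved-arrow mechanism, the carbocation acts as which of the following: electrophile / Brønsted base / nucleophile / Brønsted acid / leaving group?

Step 2: Nucleophilic capture of the cation by H2O produces the protonated alcohol (an oxonium ion).
The carbocation accepts an electron pair into an empty or π* orbital — it is the electrophile.

electrophile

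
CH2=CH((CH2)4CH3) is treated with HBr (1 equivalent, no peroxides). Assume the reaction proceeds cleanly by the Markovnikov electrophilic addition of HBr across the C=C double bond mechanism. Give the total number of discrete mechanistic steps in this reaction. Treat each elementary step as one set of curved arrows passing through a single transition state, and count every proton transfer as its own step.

Step 1: The π electrons of the C=C bond attack a proton of HBr; Markovnikov addition places the new C–H on the less-substituted alkene carbon, so the positive charge ends up on the more-substituted carbon — a secondary carbocation. The H–Br bond breaks heterolytically, releasing Br⁻.
(No 1,2-shift: no single shift to an adjacent carbon would give a more stable cation.)
Step 2: Nucleophilic attack by Br⁻ on the carbocation completes the addition, giving R–Br.
Total: 2 elementary steps.

2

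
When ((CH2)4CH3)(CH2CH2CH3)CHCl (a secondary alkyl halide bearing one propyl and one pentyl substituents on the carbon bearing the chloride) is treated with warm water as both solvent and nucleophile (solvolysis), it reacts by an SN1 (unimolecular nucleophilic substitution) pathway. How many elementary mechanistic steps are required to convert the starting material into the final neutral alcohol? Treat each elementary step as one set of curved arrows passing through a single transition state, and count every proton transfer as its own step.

Step 1: Unassisted departure of Cl⁻ (taking the C–Cl bonding pair) generates a secondary carbocation.
(No 1,2-shift: no single shift to an adjacent carbon would give a more stable cation.)
Step 2: A lone pair on the oxygen of H2O attacks the carbocation, forming a new C–O σ-bond and an oxonium ion.
Step 3: Deprotonation of the oxonium oxygen by solvent water yields the neutral alcohol.
Total: 3 elementary steps.

3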